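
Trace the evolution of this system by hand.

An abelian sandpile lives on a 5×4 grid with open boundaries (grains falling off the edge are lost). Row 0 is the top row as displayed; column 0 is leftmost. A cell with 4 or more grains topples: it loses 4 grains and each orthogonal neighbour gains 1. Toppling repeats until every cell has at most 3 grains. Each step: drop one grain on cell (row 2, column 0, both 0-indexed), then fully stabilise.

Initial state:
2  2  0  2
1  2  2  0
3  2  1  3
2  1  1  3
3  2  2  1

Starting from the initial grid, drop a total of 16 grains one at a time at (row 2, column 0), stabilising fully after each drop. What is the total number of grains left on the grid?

gen 0: 2  2  0  2
1  2  2  0
3  2  1  3
2  1  1  3
3  2  2  1
gen 1: 2  2  0  2
2  2  2  0
0  3  1  3
3  1  1  3
3  2  2  1
gen 2: 2  2  0  2
2  2  2  0
1  3  1  3
3  1  1  3
3  2  2  1
gen 3: 2  2  0  2
2  2  2  0
2  3  1  3
3  1  1  3
3  2  2  1
gen 4: 2  2  0  2
2  2  2  0
3  3  1  3
3  1  1  3
3  2  2  1
gen 5: 2  2  0  2
3  3  2  0
2  0  2  3
1  3  1  3
0  3  2  1
gen 6: 2  2  0  2
3  3  2  0
3  0  2  3
1  3  1  3
0  3  2  1
gen 7: 3  3  0  2
1  0  3  0
1  2  2  3
2  3  1  3
0  3  2  1
gen 8: 3  3  0  2
1  0  3  0
2  2  2  3
2  3  1  3
0  3  2  1
gen 9: 3  3  0  2
1  0  3  0
3  2  2  3
2  3  1  3
0  3  2  1
gen 10: 3  3  0  2
2  0  3  0
0  3  2  3
3  3  1  3
0  3  2  1
gen 11: 3  3  0  2
2  0  3  0
1  3  2  3
3  3  1  3
0  3  2  1
gen 12: 3  3  0  2
2  0  3  0
2  3  2  3
3  3  1  3
0  3  2  1
gen 13: 3  3  0  2
2  0  3  0
3  3  2  3
3  3  1  3
0  3  2  1
gen 14: 3  3  0  2
3  1  3  0
2  1  3  3
1  2  2  3
2  0  3  1
gen 15: 3  3  0  2
3  1  3  0
3  1  3  3
1  2  2  3
2  0  3  1
gen 16: 1  0  1  2
1  3  3  0
1  2  3  3
2  2  2  3
2  0  3  1

35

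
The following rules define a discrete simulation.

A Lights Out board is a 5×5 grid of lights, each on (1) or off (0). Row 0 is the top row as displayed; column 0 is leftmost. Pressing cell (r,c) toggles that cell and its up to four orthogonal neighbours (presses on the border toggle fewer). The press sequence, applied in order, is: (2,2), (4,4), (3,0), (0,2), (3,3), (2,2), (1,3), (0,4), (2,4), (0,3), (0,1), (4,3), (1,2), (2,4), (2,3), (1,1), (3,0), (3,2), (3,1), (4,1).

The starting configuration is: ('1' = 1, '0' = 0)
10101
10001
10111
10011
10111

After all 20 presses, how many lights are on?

k=0  10101
10001
10111
10011
10111
k=1  10101
10101
11001
10111
10111
k=2  10101
10101
11001
10110
10100
k=3  10101
10101
01001
01110
00100
k=4  11011
10001
01001
01110
00100
k=5  11011
10001
01011
01001
00110
k=6  11011
10101
00101
01101
00110
k=7  11001
10010
00111
01101
00110
k=8  11010
10011
00111
01101
00110
k=9  11010
10010
00100
01100
00110
k=10  11101
10000
00100
01100
00110
k=11  00001
11000
00100
01100
00110
k=12  00001
11000
00100
01110
00001
k=13  00101
10110
00000
01110
00001
k=14  00101
10111
00011
01111
00001
k=15  00101
10101
00100
01101
00001
k=16  01101
01001
01100
01101
00001
k=17  01101
01001
11100
10101
10001
k=18  01101
01001
11000
11011
10101
k=19  01101
01001
10000
00111
11101
k=20  01101
01001
10000
01111
00001

11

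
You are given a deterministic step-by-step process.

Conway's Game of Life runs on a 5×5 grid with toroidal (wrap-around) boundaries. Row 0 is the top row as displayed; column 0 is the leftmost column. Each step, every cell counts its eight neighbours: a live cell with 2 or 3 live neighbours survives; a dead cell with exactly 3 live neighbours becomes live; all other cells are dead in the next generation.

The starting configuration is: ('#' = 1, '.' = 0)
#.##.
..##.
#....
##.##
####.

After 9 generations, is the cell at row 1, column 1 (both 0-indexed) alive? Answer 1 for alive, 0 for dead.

0

gen 0: #.##.
..##.
#....
##.##
####.
gen 1: #....
..##.
#....
...#.
.....
gen 2: .....
.#..#
..###
.....
.....
gen 3: .....
#.#.#
#.###
...#.
.....
gen 4: .....
#.#..
#.#..
..##.
.....
gen 5: .....
.....
..#.#
.###.
.....
gen 6: .....
.....
.##..
.###.
..#..
gen 7: .....
.....
.#.#.
...#.
.###.
gen 8: ..#..
.....
..#..
.#.##
..##.
gen 9: ..##.
.....
..##.
.#..#
.#..#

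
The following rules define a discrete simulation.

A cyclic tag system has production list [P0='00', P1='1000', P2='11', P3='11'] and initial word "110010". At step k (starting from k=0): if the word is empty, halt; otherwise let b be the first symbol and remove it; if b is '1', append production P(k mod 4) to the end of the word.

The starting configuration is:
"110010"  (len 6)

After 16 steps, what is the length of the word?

0

t=0: "110010"  (len 6)
t=1: "1001000"  (len 7)
t=2: "0010001000"  (len 10)
t=3: "010001000"  (len 9)
t=4: "10001000"  (len 8)
t=5: "000100000"  (len 9)
t=6: "00100000"  (len 8)
t=7: "0100000"  (len 7)
t=8: "100000"  (len 6)
t=9: "0000000"  (len 7)
t=10: "000000"  (len 6)
t=11: "00000"  (len 5)
t=12: "0000"  (len 4)
t=13: "000"  (len 3)
t=14: "00"  (len 2)
t=15: "0"  (len 1)
t=16: (halted — word empty)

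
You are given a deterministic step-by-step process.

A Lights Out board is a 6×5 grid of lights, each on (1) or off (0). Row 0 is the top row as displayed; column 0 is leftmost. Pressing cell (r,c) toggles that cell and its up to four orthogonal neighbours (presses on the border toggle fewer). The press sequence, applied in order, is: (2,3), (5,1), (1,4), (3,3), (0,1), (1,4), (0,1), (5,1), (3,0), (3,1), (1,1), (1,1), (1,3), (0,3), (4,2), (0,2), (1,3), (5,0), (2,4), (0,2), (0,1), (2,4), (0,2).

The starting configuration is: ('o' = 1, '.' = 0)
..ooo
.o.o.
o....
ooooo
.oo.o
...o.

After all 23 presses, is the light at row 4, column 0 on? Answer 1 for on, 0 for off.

gen 0: ..ooo
.o.o.
o....
ooooo
.oo.o
...o.
gen 1: ..ooo
.o...
o.ooo
ooo.o
.oo.o
...o.
gen 2: ..ooo
.o...
o.ooo
ooo.o
..o.o
oooo.
gen 3: ..oo.
.o.oo
o.oo.
ooo.o
..o.o
oooo.
gen 4: ..oo.
.o.oo
o.o..
oo.o.
..ooo
oooo.
gen 5: oo.o.
...oo
o.o..
oo.o.
..ooo
oooo.
gen 6: oo.oo
.....
o.o.o
oo.o.
..ooo
oooo.
gen 7: ..ooo
.o...
o.o.o
oo.o.
..ooo
oooo.
gen 8: ..ooo
.o...
o.o.o
oo.o.
.oooo
...o.
gen 9: ..ooo
.o...
..o.o
...o.
ooooo
...o.
gen 10: ..ooo
.o...
.oo.o
oooo.
o.ooo
...o.
gen 11: .oooo
o.o..
..o.o
oooo.
o.ooo
...o.
gen 12: ..ooo
.o...
.oo.o
oooo.
o.ooo
...o.
gen 13: ..o.o
.oooo
.oooo
oooo.
o.ooo
...o.
gen 14: ...o.
.oo.o
.oooo
oooo.
o.ooo
...o.
gen 15: ...o.
.oo.o
.oooo
oo.o.
oo..o
..oo.
gen 16: .oo..
.o..o
.oooo
oo.o.
oo..o
..oo.
gen 17: .ooo.
.ooo.
.oo.o
oo.o.
oo..o
..oo.
gen 18: .ooo.
.ooo.
.oo.o
oo.o.
.o..o
oooo.
gen 19: .ooo.
.oooo
.ooo.
oo.oo
.o..o
oooo.
gen 20: .....
.o.oo
.ooo.
oo.oo
.o..o
oooo.
gen 21: ooo..
...oo
.ooo.
oo.oo
.o..o
oooo.
gen 22: ooo..
...o.
.oo.o
oo.o.
.o..o
oooo.
gen 23: o..o.
..oo.
.oo.o
oo.o.
.o..o
oooo.

0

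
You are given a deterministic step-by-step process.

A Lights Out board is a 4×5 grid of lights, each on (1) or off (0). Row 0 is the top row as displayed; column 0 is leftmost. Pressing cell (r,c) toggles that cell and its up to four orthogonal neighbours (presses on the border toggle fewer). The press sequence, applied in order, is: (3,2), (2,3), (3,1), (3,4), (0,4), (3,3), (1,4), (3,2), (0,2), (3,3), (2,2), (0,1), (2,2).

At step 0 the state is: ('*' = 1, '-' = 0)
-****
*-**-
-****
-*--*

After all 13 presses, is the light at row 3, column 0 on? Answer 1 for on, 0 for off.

step 0: -****
*-**-
-****
-*--*
step 1: -****
*-**-
-*-**
--***
step 2: -****
*-*--
-**--
--*-*
step 3: -****
*-*--
--*--
**--*
step 4: -****
*-*--
--*-*
**-*-
step 5: -**--
*-*-*
--*-*
**-*-
step 6: -**--
*-*-*
--***
***-*
step 7: -**-*
*-**-
--**-
***-*
step 8: -**-*
*-**-
---*-
*--**
step 9: ---**
*--*-
---*-
*--**
step 10: ---**
*--*-
-----
*-*--
step 11: ---**
*-**-
-***-
*----
step 12: *****
****-
-***-
*----
step 13: *****
**-*-
-----
*-*--

1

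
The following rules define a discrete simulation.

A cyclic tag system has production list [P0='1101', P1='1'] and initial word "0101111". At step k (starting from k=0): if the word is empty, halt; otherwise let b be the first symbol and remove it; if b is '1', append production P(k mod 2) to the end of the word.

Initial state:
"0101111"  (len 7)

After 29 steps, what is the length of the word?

34

gen 0: "0101111"  (len 7)
gen 1: "101111"  (len 6)
gen 2: "011111"  (len 6)
gen 3: "11111"  (len 5)
gen 4: "11111"  (len 5)
gen 5: "11111101"  (len 8)
gen 6: "11111011"  (len 8)
gen 7: "11110111101"  (len 11)
gen 8: "11101111011"  (len 11)
gen 9: "11011110111101"  (len 14)
gen 10: "10111101111011"  (len 14)
gen 11: "01111011110111101"  (len 17)
gen 12: "1111011110111101"  (len 16)
gen 13: "1110111101111011101"  (len 19)
gen 14: "1101111011110111011"  (len 19)
gen 15: "1011110111101110111101"  (len 22)
gen 16: "0111101111011101111011"  (len 22)
gen 17: "111101111011101111011"  (len 21)
gen 18: "111011110111011110111"  (len 21)
gen 19: "110111101110111101111101"  (len 24)
gen 20: "101111011101111011111011"  (len 24)
gen 21: "011110111011110111110111101"  (len 27)
gen 22: "11110111011110111110111101"  (len 26)
gen 23: "11101110111101111101111011101"  (len 29)
gen 24: "11011101111011111011110111011"  (len 29)
gen 25: "10111011110111110111101110111101"  (len 32)
gen 26: "01110111101111101111011101111011"  (len 32)
gen 27: "1110111101111101111011101111011"  (len 31)
gen 28: "1101111011111011110111011110111"  (len 31)
gen 29: "1011110111110111101110111101111101"  (len 34)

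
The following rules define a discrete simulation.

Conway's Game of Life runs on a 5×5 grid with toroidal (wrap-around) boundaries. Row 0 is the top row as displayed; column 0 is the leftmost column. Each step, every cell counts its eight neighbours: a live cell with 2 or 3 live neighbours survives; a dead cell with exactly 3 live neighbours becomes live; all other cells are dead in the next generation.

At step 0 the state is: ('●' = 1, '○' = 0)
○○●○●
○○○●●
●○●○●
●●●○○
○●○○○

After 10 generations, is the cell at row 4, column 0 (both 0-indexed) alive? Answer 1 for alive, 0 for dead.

t=0: ○○●○●
○○○●●
●○●○●
●●●○○
○●○○○
t=1: ●○●○●
○●●○○
○○●○○
○○●●●
○○○●○
t=2: ●○●○●
●○●○○
○○○○○
○○●○●
●●○○○
t=3: ○○●●●
●○○●●
○●○●○
●●○○○
○○●○○
t=4: ●●●○○
●●○○○
○●○●○
●●○○○
●○●○●
t=5: ○○●●○
○○○○●
○○○○●
○○○●○
○○●●●
t=6: ○○●○○
○○○○●
○○○●●
○○●○○
○○○○●
t=7: ○○○●○
○○○○●
○○○●●
○○○○●
○○○●○
t=8: ○○○●●
○○○○●
●○○●●
○○○○●
○○○●●
t=9: ●○○○○
○○○○○
●○○●○
○○○○○
●○○○○
t=10: ○○○○○
○○○○●
○○○○○
○○○○●
○○○○○

0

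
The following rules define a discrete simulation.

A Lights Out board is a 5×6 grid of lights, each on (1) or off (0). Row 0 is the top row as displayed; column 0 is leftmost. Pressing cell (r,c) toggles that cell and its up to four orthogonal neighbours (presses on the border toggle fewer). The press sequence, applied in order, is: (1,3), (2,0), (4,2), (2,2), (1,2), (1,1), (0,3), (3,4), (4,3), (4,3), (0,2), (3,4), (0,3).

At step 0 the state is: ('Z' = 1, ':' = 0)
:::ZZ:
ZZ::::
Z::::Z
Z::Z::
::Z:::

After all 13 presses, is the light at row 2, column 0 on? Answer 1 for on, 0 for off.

0

k=0  :::ZZ:
ZZ::::
Z::::Z
Z::Z::
::Z:::
k=1  ::::Z:
ZZZZZ:
Z::Z:Z
Z::Z::
::Z:::
k=2  ::::Z:
:ZZZZ:
:Z:Z:Z
:::Z::
::Z:::
k=3  ::::Z:
:ZZZZ:
:Z:Z:Z
::ZZ::
:Z:Z::
k=4  ::::Z:
:Z:ZZ:
::Z::Z
:::Z::
:Z:Z::
k=5  ::Z:Z:
::Z:Z:
:::::Z
:::Z::
:Z:Z::
k=6  :ZZ:Z:
ZZ::Z:
:Z:::Z
:::Z::
:Z:Z::
k=7  :Z:Z::
ZZ:ZZ:
:Z:::Z
:::Z::
:Z:Z::
k=8  :Z:Z::
ZZ:ZZ:
:Z::ZZ
::::ZZ
:Z:ZZ:
k=9  :Z:Z::
ZZ:ZZ:
:Z::ZZ
:::ZZZ
:ZZ:::
k=10  :Z:Z::
ZZ:ZZ:
:Z::ZZ
::::ZZ
:Z:ZZ:
k=11  ::Z:::
ZZZZZ:
:Z::ZZ
::::ZZ
:Z:ZZ:
k=12  ::Z:::
ZZZZZ:
:Z:::Z
:::Z::
:Z:Z::
k=13  :::ZZ:
ZZZ:Z:
:Z:::Z
:::Z::
:Z:Z::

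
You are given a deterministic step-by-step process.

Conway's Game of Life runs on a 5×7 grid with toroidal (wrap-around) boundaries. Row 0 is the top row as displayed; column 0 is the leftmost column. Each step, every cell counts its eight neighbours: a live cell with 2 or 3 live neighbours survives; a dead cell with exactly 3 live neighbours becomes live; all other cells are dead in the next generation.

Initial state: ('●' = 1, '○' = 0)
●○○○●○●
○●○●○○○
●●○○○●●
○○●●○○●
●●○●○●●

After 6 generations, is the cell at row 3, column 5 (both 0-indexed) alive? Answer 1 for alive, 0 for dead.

0

k=0  ●○○○●○●
○●○●○○○
●●○○○●●
○○●●○○●
●●○●○●●
k=1  ○○○●●○○
○●●○●○○
○●○●●●●
○○○●○○○
○●○●○○○
k=2  ○●○○●○○
●●○○○○○
●●○○○●○
●○○●○●○
○○○●○○○
k=3  ●●●○○○○
○○●○○○●
○○●○●○○
●●●○○○○
○○●●○○○
k=4  ●○○○○○○
●○●○○○○
●○●○○○○
○○○○○○○
○○○●○○○
k=5  ○●○○○○○
●○○○○○●
○○○○○○○
○○○○○○○
○○○○○○○
k=6  ●○○○○○○
●○○○○○○
○○○○○○○
○○○○○○○
○○○○○○○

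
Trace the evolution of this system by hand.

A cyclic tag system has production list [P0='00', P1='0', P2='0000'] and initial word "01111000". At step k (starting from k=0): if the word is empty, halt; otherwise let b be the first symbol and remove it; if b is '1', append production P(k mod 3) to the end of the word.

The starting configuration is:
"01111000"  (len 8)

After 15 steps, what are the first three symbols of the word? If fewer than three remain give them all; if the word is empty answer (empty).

[0] "01111000"  (len 8)
[1] "1111000"  (len 7)
[2] "1110000"  (len 7)
[3] "1100000000"  (len 10)
[4] "10000000000"  (len 11)
[5] "00000000000"  (len 11)
[6] "0000000000"  (len 10)
[7] "000000000"  (len 9)
[8] "00000000"  (len 8)
[9] "0000000"  (len 7)
[10] "000000"  (len 6)
[11] "00000"  (len 5)
[12] "0000"  (len 4)
[13] "000"  (len 3)
[14] "00"  (len 2)
[15] "0"  (len 1)

0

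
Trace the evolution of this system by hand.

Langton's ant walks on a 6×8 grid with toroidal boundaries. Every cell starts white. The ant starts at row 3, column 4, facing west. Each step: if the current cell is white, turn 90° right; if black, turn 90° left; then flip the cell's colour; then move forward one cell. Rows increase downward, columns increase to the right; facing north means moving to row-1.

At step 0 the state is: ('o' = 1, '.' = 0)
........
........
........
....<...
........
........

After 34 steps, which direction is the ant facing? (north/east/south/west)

0) ........
........
........
....<...
........
........
1) ........
........
....^...
....o...
........
........
2) ........
........
....o>..
....o...
........
........
3) ........
........
....oo..
....ov..
........
........
4) ........
........
....oo..
....<o..
........
........
5) ........
........
....oo..
.....o..
....v...
........
6) ........
........
....oo..
.....o..
...<o...
........
7) ........
........
....oo..
...^.o..
...oo...
........
8) ........
........
....oo..
...o>o..
...oo...
........
9) ........
........
....oo..
...ooo..
...ov...
........
10) ........
........
....oo..
...ooo..
...o.>..
........
11) ........
........
....oo..
...ooo..
...o.o..
.....v..
12) ........
........
....oo..
...ooo..
...o.o..
....<o..
13) ........
........
....oo..
...ooo..
...o^o..
....oo..
14) ........
........
....oo..
...ooo..
...oo>..
....oo..
15) ........
........
....oo..
...oo^..
...oo...
....oo..
16) ........
........
....oo..
...o<...
...oo...
....oo..
17) ........
........
....oo..
...o....
...ov...
....oo..
18) ........
........
....oo..
...o....
...o.>..
....oo..
19) ........
........
....oo..
...o....
...o.o..
....ov..
20) ........
........
....oo..
...o....
...o.o..
....o.>.
21) ......v.
........
....oo..
...o....
...o.o..
....o.o.
22) .....<o.
........
....oo..
...o....
...o.o..
....o.o.
23) .....oo.
........
....oo..
...o....
...o.o..
....o^o.
24) .....oo.
........
....oo..
...o....
...o.o..
....oo>.
25) .....oo.
........
....oo..
...o....
...o.o^.
....oo..
26) .....oo.
........
....oo..
...o....
...o.oo>
....oo..
27) .....oo.
........
....oo..
...o....
...o.ooo
....oo.v
28) .....oo.
........
....oo..
...o....
...o.ooo
....oo<o
29) .....oo.
........
....oo..
...o....
...o.o^o
....oooo
30) .....oo.
........
....oo..
...o....
...o.<.o
....oooo
31) .....oo.
........
....oo..
...o....
...o...o
....ovoo
32) .....oo.
........
....oo..
...o....
...o...o
....o.>o
33) .....oo.
........
....oo..
...o....
...o..^o
....o..o
34) .....oo.
........
....oo..
...o....
...o..o>
....o..o

east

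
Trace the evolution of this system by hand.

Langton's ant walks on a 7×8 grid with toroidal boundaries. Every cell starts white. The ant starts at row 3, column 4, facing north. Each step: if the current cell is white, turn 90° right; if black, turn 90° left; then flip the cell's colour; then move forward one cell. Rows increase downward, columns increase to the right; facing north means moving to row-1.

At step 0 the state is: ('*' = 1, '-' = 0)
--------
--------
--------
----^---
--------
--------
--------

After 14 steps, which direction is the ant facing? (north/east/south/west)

south

step 0: --------
--------
--------
----^---
--------
--------
--------
step 1: --------
--------
--------
----*>--
--------
--------
--------
step 2: --------
--------
--------
----**--
-----v--
--------
--------
step 3: --------
--------
--------
----**--
----<*--
--------
--------
step 4: --------
--------
--------
----^*--
----**--
--------
--------
step 5: --------
--------
--------
---<-*--
----**--
--------
--------
step 6: --------
--------
---^----
---*-*--
----**--
--------
--------
step 7: --------
--------
---*>---
---*-*--
----**--
--------
--------
step 8: --------
--------
---**---
---*v*--
----**--
--------
--------
step 9: --------
--------
---**---
---<**--
----**--
--------
--------
step 10: --------
--------
---**---
----**--
---v**--
--------
--------
step 11: --------
--------
---**---
----**--
--<***--
--------
--------
step 12: --------
--------
---**---
--^-**--
--****--
--------
--------
step 13: --------
--------
---**---
--*>**--
--****--
--------
--------
step 14: --------
--------
---**---
--****--
--*v**--
--------
--------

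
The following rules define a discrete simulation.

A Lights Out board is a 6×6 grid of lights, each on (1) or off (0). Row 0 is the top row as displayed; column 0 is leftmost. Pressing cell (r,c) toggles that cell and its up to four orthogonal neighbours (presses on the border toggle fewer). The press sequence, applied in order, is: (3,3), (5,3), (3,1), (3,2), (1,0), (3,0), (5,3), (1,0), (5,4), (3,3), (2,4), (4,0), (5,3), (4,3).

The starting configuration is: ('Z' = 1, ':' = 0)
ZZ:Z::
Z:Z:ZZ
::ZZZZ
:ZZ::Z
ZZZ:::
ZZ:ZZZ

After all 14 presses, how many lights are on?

18

0) ZZ:Z::
Z:Z:ZZ
::ZZZZ
:ZZ::Z
ZZZ:::
ZZ:ZZZ
1) ZZ:Z::
Z:Z:ZZ
::Z:ZZ
:Z:ZZZ
ZZZZ::
ZZ:ZZZ
2) ZZ:Z::
Z:Z:ZZ
::Z:ZZ
:Z:ZZZ
ZZZ:::
ZZZ::Z
3) ZZ:Z::
Z:Z:ZZ
:ZZ:ZZ
Z:ZZZZ
Z:Z:::
ZZZ::Z
4) ZZ:Z::
Z:Z:ZZ
:Z::ZZ
ZZ::ZZ
Z:::::
ZZZ::Z
5) :Z:Z::
:ZZ:ZZ
ZZ::ZZ
ZZ::ZZ
Z:::::
ZZZ::Z
6) :Z:Z::
:ZZ:ZZ
:Z::ZZ
::::ZZ
::::::
ZZZ::Z
7) :Z:Z::
:ZZ:ZZ
:Z::ZZ
::::ZZ
:::Z::
ZZ:ZZZ
8) ZZ:Z::
Z:Z:ZZ
ZZ::ZZ
::::ZZ
:::Z::
ZZ:ZZZ
9) ZZ:Z::
Z:Z:ZZ
ZZ::ZZ
::::ZZ
:::ZZ:
ZZ::::
10) ZZ:Z::
Z:Z:ZZ
ZZ:ZZZ
::ZZ:Z
::::Z:
ZZ::::
11) ZZ:Z::
Z:Z::Z
ZZ::::
::ZZZZ
::::Z:
ZZ::::
12) ZZ:Z::
Z:Z::Z
ZZ::::
Z:ZZZZ
ZZ::Z:
:Z::::
13) ZZ:Z::
Z:Z::Z
ZZ::::
Z:ZZZZ
ZZ:ZZ:
:ZZZZ:
14) ZZ:Z::
Z:Z::Z
ZZ::::
Z:Z:ZZ
ZZZ:::
:ZZ:Z:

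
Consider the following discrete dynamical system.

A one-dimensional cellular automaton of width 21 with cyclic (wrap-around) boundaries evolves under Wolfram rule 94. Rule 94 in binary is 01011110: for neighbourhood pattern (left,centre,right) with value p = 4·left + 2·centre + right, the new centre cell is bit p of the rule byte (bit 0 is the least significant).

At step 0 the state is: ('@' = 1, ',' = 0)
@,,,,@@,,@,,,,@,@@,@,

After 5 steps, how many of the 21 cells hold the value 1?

11

t=0: @,,,,@@,,@,,,,@,@@,@,
t=1: @@,,@@@@@@@,,@@,@@,@,
t=2: @@@@@,,,,,@@@@@,@@,@,
t=3: @,,,@@,,,@@,,,@,@@,@,
t=4: @@,@@@@,@@@@,@@,@@,@,
t=5: @@,@,,@,@,,@,@@,@@,@,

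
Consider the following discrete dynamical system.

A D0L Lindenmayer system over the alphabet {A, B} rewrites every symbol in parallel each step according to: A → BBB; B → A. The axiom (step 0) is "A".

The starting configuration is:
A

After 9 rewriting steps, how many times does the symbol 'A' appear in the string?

gen 0: A
gen 1: BBB
gen 2: AAA
gen 3: BBBBBBBBB
gen 4: AAAAAAAAA
gen 5: BBBBBBBBBBBBBBBBBBBBBBBBBBB
gen 6: AAAAAAAAAAAAAAAAAAAAAAAAAAA
gen 7: BBBBBBBBBBBBBBBBBBBBBBBBBBBBBBBBBBBBBBBBBBBBBBBBBBBBBBBBBBBBBBBBBBBBBBBBBBBBBBBBB
gen 8: AAAAAAAAAAAAAAAAAAAAAAAAAAAAAAAAAAAAAAAAAAAAAAAAAAAAAAAAAAAAAAAAAAAAAAAAAAAAAAAAA
gen 9: BBBBBBBBBBBBBBBBBBBBBBBBBBBBBBBBBBBBBBBBBBBBBBBBBBBBBBBBBB…BBBBBBBBBBBBBBBBBBBBBBBBBBBBBBBBBBBBBBBBBBBBBBBBBBBBBBBBBB  (len 243)

0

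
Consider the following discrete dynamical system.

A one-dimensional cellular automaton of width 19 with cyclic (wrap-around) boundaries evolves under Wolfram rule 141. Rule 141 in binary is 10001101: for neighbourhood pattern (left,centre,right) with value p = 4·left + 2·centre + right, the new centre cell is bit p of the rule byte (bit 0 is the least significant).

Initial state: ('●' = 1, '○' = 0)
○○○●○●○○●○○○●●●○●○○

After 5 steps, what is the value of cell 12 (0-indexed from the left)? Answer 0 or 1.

1

t=0: ○○○●○●○○●○○○●●●○●○○
t=1: ●●○●○●○○●○●○●●○○●○●
t=2: ●○○●○●○○●○●○●○○○●○●
t=3: ○○○●○●○○●○●○●○●○●○●
t=4: ○●○●○●○○●○●○●○●○●○●
t=5: ○●○●○●○○●○●○●○●○●○●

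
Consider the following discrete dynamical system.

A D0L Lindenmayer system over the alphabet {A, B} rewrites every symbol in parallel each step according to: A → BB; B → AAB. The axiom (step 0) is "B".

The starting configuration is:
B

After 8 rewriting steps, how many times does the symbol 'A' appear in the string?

step 0: B
step 1: AAB
step 2: BBBBAAB
step 3: AABAABAABAABBBBBAAB
step 4: BBBBAABBBBBAABBBBBAABBBBBAABAABAABAABAABBBBBAAB
step 5: AABAABAABAABBBBBAABAABAABAABAABBBBBAABAABAABAABAABBBBBAABA…BAABBBBBAABBBBBAABBBBBAABBBBBAABBBBBAABAABAABAABAABBBBBAAB  (len 123)
step 6: BBBBAABBBBBAABBBBBAABBBBBAABAABAABAABAABBBBBAABBBBBAABBBBB…BAABBBBBAABBBBBAABBBBBAABBBBBAABBBBBAABAABAABAABAABBBBBAAB  (len 311)
step 7: AABAABAABAABBBBBAABAABAABAABAABBBBBAABAABAABAABAABBBBBAABA…BAABBBBBAABBBBBAABBBBBAABBBBBAABBBBBAABAABAABAABAABBBBBAAB  (len 803)
step 8: BBBBAABBBBBAABBBBBAABBBBBAABAABAABAABAABBBBBAABBBBBAABBBBB…BAABBBBBAABBBBBAABBBBBAABBBBBAABBBBBAABAABAABAABAABBBBBAAB  (len 2047)

882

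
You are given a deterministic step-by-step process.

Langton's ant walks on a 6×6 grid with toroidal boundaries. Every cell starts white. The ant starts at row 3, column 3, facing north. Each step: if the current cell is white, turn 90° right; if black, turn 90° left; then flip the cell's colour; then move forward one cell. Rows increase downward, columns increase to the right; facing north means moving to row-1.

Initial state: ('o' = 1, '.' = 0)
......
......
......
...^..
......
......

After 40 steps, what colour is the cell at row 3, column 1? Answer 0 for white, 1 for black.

1

0) ......
......
......
...^..
......
......
1) ......
......
......
...o>.
......
......
2) ......
......
......
...oo.
....v.
......
3) ......
......
......
...oo.
...<o.
......
4) ......
......
......
...^o.
...oo.
......
5) ......
......
......
..<.o.
...oo.
......
6) ......
......
..^...
..o.o.
...oo.
......
7) ......
......
..o>..
..o.o.
...oo.
......
8) ......
......
..oo..
..ovo.
...oo.
......
9) ......
......
..oo..
..<oo.
...oo.
......
10) ......
......
..oo..
...oo.
..voo.
......
11) ......
......
..oo..
...oo.
.<ooo.
......
12) ......
......
..oo..
.^.oo.
.oooo.
......
13) ......
......
..oo..
.o>oo.
.oooo.
......
14) ......
......
..oo..
.oooo.
.ovoo.
......
15) ......
......
..oo..
.oooo.
.o.>o.
......
16) ......
......
..oo..
.oo^o.
.o..o.
......
17) ......
......
..oo..
.o<.o.
.o..o.
......
18) ......
......
..oo..
.o..o.
.ov.o.
......
19) ......
......
..oo..
.o..o.
.<o.o.
......
20) ......
......
..oo..
.o..o.
..o.o.
.v....
21) ......
......
..oo..
.o..o.
..o.o.
<o....
22) ......
......
..oo..
.o..o.
^.o.o.
oo....
23) ......
......
..oo..
.o..o.
o>o.o.
oo....
24) ......
......
..oo..
.o..o.
ooo.o.
ov....
25) ......
......
..oo..
.o..o.
ooo.o.
o.>...
26) ..v...
......
..oo..
.o..o.
ooo.o.
o.o...
27) .<o...
......
..oo..
.o..o.
ooo.o.
o.o...
28) .oo...
......
..oo..
.o..o.
ooo.o.
o^o...
29) .oo...
......
..oo..
.o..o.
ooo.o.
oo>...
30) .oo...
......
..oo..
.o..o.
oo^.o.
oo....
31) .oo...
......
..oo..
.o..o.
o<..o.
oo....
32) .oo...
......
..oo..
.o..o.
o...o.
ov....
33) .oo...
......
..oo..
.o..o.
o...o.
o.>...
34) .ov...
......
..oo..
.o..o.
o...o.
o.o...
35) .o.>..
......
..oo..
.o..o.
o...o.
o.o...
36) .o.o..
...v..
..oo..
.o..o.
o...o.
o.o...
37) .o.o..
..<o..
..oo..
.o..o.
o...o.
o.o...
38) .o^o..
..oo..
..oo..
.o..o.
o...o.
o.o...
39) .oo>..
..oo..
..oo..
.o..o.
o...o.
o.o...
40) .oo...
..oo..
..oo..
.o..o.
o...o.
o.o^..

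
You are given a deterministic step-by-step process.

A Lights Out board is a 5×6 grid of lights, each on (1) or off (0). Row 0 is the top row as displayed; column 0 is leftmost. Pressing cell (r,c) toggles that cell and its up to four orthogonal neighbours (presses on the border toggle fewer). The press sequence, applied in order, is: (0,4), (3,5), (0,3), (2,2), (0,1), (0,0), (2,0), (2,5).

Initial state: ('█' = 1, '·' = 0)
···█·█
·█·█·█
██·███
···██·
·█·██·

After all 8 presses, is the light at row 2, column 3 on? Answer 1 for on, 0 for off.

k=0  ···█·█
·█·█·█
██·███
···██·
·█·██·
k=1  ····█·
·█·███
██·███
···██·
·█·██·
k=2  ····█·
·█·███
██·██·
···█·█
·█·███
k=3  ··██··
·█··██
██·██·
···█·█
·█·███
k=4  ··██··
·██·██
█·█·█·
··██·█
·█·███
k=5  ██·█··
··█·██
█·█·█·
··██·█
·█·███
k=6  ···█··
█·█·██
█·█·█·
··██·█
·█·███
k=7  ···█··
··█·██
·██·█·
█·██·█
·█·███
k=8  ···█··
··█·█·
·██··█
█·██··
·█·███

0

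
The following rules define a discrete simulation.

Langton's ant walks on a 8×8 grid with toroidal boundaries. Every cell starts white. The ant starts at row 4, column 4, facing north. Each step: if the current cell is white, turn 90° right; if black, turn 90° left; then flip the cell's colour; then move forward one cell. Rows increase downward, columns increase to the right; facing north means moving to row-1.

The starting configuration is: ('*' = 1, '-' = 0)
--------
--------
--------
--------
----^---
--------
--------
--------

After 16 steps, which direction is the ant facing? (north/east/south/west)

step 0: --------
--------
--------
--------
----^---
--------
--------
--------
step 1: --------
--------
--------
--------
----*>--
--------
--------
--------
step 2: --------
--------
--------
--------
----**--
-----v--
--------
--------
step 3: --------
--------
--------
--------
----**--
----<*--
--------
--------
step 4: --------
--------
--------
--------
----^*--
----**--
--------
--------
step 5: --------
--------
--------
--------
---<-*--
----**--
--------
--------
step 6: --------
--------
--------
---^----
---*-*--
----**--
--------
--------
step 7: --------
--------
--------
---*>---
---*-*--
----**--
--------
--------
step 8: --------
--------
--------
---**---
---*v*--
----**--
--------
--------
step 9: --------
--------
--------
---**---
---<**--
----**--
--------
--------
step 10: --------
--------
--------
---**---
----**--
---v**--
--------
--------
step 11: --------
--------
--------
---**---
----**--
--<***--
--------
--------
step 12: --------
--------
--------
---**---
--^-**--
--****--
--------
--------
step 13: --------
--------
--------
---**---
--*>**--
--****--
--------
--------
step 14: --------
--------
--------
---**---
--****--
--*v**--
--------
--------
step 15: --------
--------
--------
---**---
--****--
--*->*--
--------
--------
step 16: --------
--------
--------
---**---
--**^*--
--*--*--
--------
--------

north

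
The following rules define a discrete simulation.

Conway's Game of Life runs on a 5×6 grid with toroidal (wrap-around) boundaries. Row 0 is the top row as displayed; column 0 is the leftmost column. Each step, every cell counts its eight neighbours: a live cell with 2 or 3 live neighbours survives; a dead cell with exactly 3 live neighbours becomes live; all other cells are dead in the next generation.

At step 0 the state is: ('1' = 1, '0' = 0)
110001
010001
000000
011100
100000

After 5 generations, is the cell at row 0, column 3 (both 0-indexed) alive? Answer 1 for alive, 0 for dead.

0

0) 110001
010001
000000
011100
100000
1) 010001
010001
110000
011000
000001
2) 000011
011001
000000
011000
011000
3) 000111
100011
100000
011000
111100
4) 000000
100100
100000
000100
100001
5) 100001
000000
000000
100001
000000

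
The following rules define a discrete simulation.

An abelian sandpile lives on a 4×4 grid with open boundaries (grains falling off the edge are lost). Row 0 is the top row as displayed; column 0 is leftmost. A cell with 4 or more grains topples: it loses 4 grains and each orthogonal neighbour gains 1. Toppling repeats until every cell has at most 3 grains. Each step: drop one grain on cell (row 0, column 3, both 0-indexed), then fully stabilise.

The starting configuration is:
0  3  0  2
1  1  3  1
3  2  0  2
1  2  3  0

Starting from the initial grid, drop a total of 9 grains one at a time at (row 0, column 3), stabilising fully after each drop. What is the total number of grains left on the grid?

29

0) 0  3  0  2
1  1  3  1
3  2  0  2
1  2  3  0
1) 0  3  0  3
1  1  3  1
3  2  0  2
1  2  3  0
2) 0  3  1  0
1  1  3  2
3  2  0  2
1  2  3  0
3) 0  3  1  1
1  1  3  2
3  2  0  2
1  2  3  0
4) 0  3  1  2
1  1  3  2
3  2  0  2
1  2  3  0
5) 0  3  1  3
1  1  3  2
3  2  0  2
1  2  3  0
6) 0  3  2  0
1  1  3  3
3  2  0  2
1  2  3  0
7) 0  3  2  1
1  1  3  3
3  2  0  2
1  2  3  0
8) 0  3  2  2
1  1  3  3
3  2  0  2
1  2  3  0
9) 0  3  2  3
1  1  3  3
3  2  0  2
1  2  3  0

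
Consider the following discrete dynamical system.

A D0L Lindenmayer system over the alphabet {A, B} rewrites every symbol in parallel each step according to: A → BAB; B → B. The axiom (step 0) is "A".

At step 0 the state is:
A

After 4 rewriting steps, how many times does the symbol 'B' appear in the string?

0) A
1) BAB
2) BBABB
3) BBBABBB
4) BBBBABBBB

8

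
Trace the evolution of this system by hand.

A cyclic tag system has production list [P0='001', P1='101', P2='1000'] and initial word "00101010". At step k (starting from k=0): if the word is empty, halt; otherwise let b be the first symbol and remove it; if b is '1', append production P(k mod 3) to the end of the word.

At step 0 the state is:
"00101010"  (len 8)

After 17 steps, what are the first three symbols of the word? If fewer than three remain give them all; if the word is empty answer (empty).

110

t=0: "00101010"  (len 8)
t=1: "0101010"  (len 7)
t=2: "101010"  (len 6)
t=3: "010101000"  (len 9)
t=4: "10101000"  (len 8)
t=5: "0101000101"  (len 10)
t=6: "101000101"  (len 9)
t=7: "01000101001"  (len 11)
t=8: "1000101001"  (len 10)
t=9: "0001010011000"  (len 13)
t=10: "001010011000"  (len 12)
t=11: "01010011000"  (len 11)
t=12: "1010011000"  (len 10)
t=13: "010011000001"  (len 12)
t=14: "10011000001"  (len 11)
t=15: "00110000011000"  (len 14)
t=16: "0110000011000"  (len 13)
t=17: "110000011000"  (len 12)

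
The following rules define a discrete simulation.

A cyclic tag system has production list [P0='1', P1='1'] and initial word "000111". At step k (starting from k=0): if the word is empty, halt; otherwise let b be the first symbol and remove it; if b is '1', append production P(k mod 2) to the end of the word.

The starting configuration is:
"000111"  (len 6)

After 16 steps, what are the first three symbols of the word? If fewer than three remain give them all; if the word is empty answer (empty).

111

step 0: "000111"  (len 6)
step 1: "00111"  (len 5)
step 2: "0111"  (len 4)
step 3: "111"  (len 3)
step 4: "111"  (len 3)
step 5: "111"  (len 3)
step 6: "111"  (len 3)
step 7: "111"  (len 3)
step 8: "111"  (len 3)
step 9: "111"  (len 3)
step 10: "111"  (len 3)
step 11: "111"  (len 3)
step 12: "111"  (len 3)
step 13: "111"  (len 3)
step 14: "111"  (len 3)
step 15: "111"  (len 3)
step 16: "111"  (len 3)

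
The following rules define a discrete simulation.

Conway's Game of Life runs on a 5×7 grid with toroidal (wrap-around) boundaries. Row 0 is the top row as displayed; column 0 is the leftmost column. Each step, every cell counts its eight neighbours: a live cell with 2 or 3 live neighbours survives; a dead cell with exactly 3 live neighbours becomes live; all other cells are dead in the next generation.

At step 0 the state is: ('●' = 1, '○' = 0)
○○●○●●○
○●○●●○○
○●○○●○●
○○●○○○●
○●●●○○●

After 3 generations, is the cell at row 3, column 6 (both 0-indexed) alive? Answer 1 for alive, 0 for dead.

t=0: ○○●○●●○
○●○●●○○
○●○○●○●
○○●○○○●
○●●●○○●
t=1: ●○○○○●○
●●○○○○○
○●○○●○○
○○○○○○●
●●○○●○●
t=2: ○○○○○●○
●●○○○○●
○●○○○○○
○●○○○○●
○●○○○○○
t=3: ○●○○○○●
●●○○○○●
○●●○○○●
○●●○○○○
●○○○○○○

0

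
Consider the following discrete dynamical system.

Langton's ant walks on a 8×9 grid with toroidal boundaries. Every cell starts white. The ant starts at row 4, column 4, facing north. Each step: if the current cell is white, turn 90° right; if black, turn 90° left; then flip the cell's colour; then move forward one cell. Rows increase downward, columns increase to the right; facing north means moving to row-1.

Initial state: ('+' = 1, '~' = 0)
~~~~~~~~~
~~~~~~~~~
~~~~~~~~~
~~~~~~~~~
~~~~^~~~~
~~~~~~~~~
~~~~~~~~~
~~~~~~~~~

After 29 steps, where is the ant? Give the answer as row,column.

6,3

t=0: ~~~~~~~~~
~~~~~~~~~
~~~~~~~~~
~~~~~~~~~
~~~~^~~~~
~~~~~~~~~
~~~~~~~~~
~~~~~~~~~
t=1: ~~~~~~~~~
~~~~~~~~~
~~~~~~~~~
~~~~~~~~~
~~~~+>~~~
~~~~~~~~~
~~~~~~~~~
~~~~~~~~~
t=2: ~~~~~~~~~
~~~~~~~~~
~~~~~~~~~
~~~~~~~~~
~~~~++~~~
~~~~~v~~~
~~~~~~~~~
~~~~~~~~~
t=3: ~~~~~~~~~
~~~~~~~~~
~~~~~~~~~
~~~~~~~~~
~~~~++~~~
~~~~<+~~~
~~~~~~~~~
~~~~~~~~~
t=4: ~~~~~~~~~
~~~~~~~~~
~~~~~~~~~
~~~~~~~~~
~~~~^+~~~
~~~~++~~~
~~~~~~~~~
~~~~~~~~~
t=5: ~~~~~~~~~
~~~~~~~~~
~~~~~~~~~
~~~~~~~~~
~~~<~+~~~
~~~~++~~~
~~~~~~~~~
~~~~~~~~~
t=6: ~~~~~~~~~
~~~~~~~~~
~~~~~~~~~
~~~^~~~~~
~~~+~+~~~
~~~~++~~~
~~~~~~~~~
~~~~~~~~~
t=7: ~~~~~~~~~
~~~~~~~~~
~~~~~~~~~
~~~+>~~~~
~~~+~+~~~
~~~~++~~~
~~~~~~~~~
~~~~~~~~~
t=8: ~~~~~~~~~
~~~~~~~~~
~~~~~~~~~
~~~++~~~~
~~~+v+~~~
~~~~++~~~
~~~~~~~~~
~~~~~~~~~
t=9: ~~~~~~~~~
~~~~~~~~~
~~~~~~~~~
~~~++~~~~
~~~<++~~~
~~~~++~~~
~~~~~~~~~
~~~~~~~~~
t=10: ~~~~~~~~~
~~~~~~~~~
~~~~~~~~~
~~~++~~~~
~~~~++~~~
~~~v++~~~
~~~~~~~~~
~~~~~~~~~
t=11: ~~~~~~~~~
~~~~~~~~~
~~~~~~~~~
~~~++~~~~
~~~~++~~~
~~<+++~~~
~~~~~~~~~
~~~~~~~~~
t=12: ~~~~~~~~~
~~~~~~~~~
~~~~~~~~~
~~~++~~~~
~~^~++~~~
~~++++~~~
~~~~~~~~~
~~~~~~~~~
t=13: ~~~~~~~~~
~~~~~~~~~
~~~~~~~~~
~~~++~~~~
~~+>++~~~
~~++++~~~
~~~~~~~~~
~~~~~~~~~
t=14: ~~~~~~~~~
~~~~~~~~~
~~~~~~~~~
~~~++~~~~
~~++++~~~
~~+v++~~~
~~~~~~~~~
~~~~~~~~~
t=15: ~~~~~~~~~
~~~~~~~~~
~~~~~~~~~
~~~++~~~~
~~++++~~~
~~+~>+~~~
~~~~~~~~~
~~~~~~~~~
t=16: ~~~~~~~~~
~~~~~~~~~
~~~~~~~~~
~~~++~~~~
~~++^+~~~
~~+~~+~~~
~~~~~~~~~
~~~~~~~~~
t=17: ~~~~~~~~~
~~~~~~~~~
~~~~~~~~~
~~~++~~~~
~~+<~+~~~
~~+~~+~~~
~~~~~~~~~
~~~~~~~~~
t=18: ~~~~~~~~~
~~~~~~~~~
~~~~~~~~~
~~~++~~~~
~~+~~+~~~
~~+v~+~~~
~~~~~~~~~
~~~~~~~~~
t=19: ~~~~~~~~~
~~~~~~~~~
~~~~~~~~~
~~~++~~~~
~~+~~+~~~
~~<+~+~~~
~~~~~~~~~
~~~~~~~~~
t=20: ~~~~~~~~~
~~~~~~~~~
~~~~~~~~~
~~~++~~~~
~~+~~+~~~
~~~+~+~~~
~~v~~~~~~
~~~~~~~~~
t=21: ~~~~~~~~~
~~~~~~~~~
~~~~~~~~~
~~~++~~~~
~~+~~+~~~
~~~+~+~~~
~<+~~~~~~
~~~~~~~~~
t=22: ~~~~~~~~~
~~~~~~~~~
~~~~~~~~~
~~~++~~~~
~~+~~+~~~
~^~+~+~~~
~++~~~~~~
~~~~~~~~~
t=23: ~~~~~~~~~
~~~~~~~~~
~~~~~~~~~
~~~++~~~~
~~+~~+~~~
~+>+~+~~~
~++~~~~~~
~~~~~~~~~
t=24: ~~~~~~~~~
~~~~~~~~~
~~~~~~~~~
~~~++~~~~
~~+~~+~~~
~+++~+~~~
~+v~~~~~~
~~~~~~~~~
t=25: ~~~~~~~~~
~~~~~~~~~
~~~~~~~~~
~~~++~~~~
~~+~~+~~~
~+++~+~~~
~+~>~~~~~
~~~~~~~~~
t=26: ~~~~~~~~~
~~~~~~~~~
~~~~~~~~~
~~~++~~~~
~~+~~+~~~
~+++~+~~~
~+~+~~~~~
~~~v~~~~~
t=27: ~~~~~~~~~
~~~~~~~~~
~~~~~~~~~
~~~++~~~~
~~+~~+~~~
~+++~+~~~
~+~+~~~~~
~~<+~~~~~
t=28: ~~~~~~~~~
~~~~~~~~~
~~~~~~~~~
~~~++~~~~
~~+~~+~~~
~+++~+~~~
~+^+~~~~~
~~++~~~~~
t=29: ~~~~~~~~~
~~~~~~~~~
~~~~~~~~~
~~~++~~~~
~~+~~+~~~
~+++~+~~~
~++>~~~~~
~~++~~~~~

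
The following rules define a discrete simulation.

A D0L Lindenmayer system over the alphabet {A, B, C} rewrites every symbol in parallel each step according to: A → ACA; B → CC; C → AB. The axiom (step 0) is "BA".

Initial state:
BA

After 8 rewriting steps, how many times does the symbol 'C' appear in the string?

1032

gen 0: BA
gen 1: CCACA
gen 2: ABABACAABACA
gen 3: ACACCACACCACAABACAACACCACAABACA
gen 4: ACAABACAABABACAABACAABABACAABACAACACCACAABACAACAABACAABABACAABACAACACCACAABACA
gen 5: ACAABACAACACCACAABACAACACCACACCACAABACAACACCACAABACAACACCA…CACCACAABACAACACCACAABACAACAABACAABABACAABACAACACCACAABACA  (len 201)
gen 6: ACAABACAACACCACAABACAACAABACAABABACAABACAACACCACAABACAACAA…CACCACAABACAACACCACAABACAACAABACAABABACAABACAACACCACAABACA  (len 512)
gen 7: ACAABACAACACCACAABACAACAABACAABABACAABACAACACCACAABACAACAA…CACCACAABACAACACCACAABACAACAABACAABABACAABACAACACCACAABACA  (len 1315)
gen 8: ACAABACAACACCACAABACAACAABACAABABACAABACAACACCACAABACAACAA…CACCACAABACAACACCACAABACAACAABACAABABACAABACAACACCACAABACA  (len 3362)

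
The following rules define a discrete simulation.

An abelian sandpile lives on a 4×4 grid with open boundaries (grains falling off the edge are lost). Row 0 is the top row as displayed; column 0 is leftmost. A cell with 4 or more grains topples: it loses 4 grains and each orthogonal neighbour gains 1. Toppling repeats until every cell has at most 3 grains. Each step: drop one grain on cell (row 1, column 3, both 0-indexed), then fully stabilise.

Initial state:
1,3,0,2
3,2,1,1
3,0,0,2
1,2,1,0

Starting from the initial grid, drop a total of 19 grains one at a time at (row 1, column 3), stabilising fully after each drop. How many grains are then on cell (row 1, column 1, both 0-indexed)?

k=0  1,3,0,2
3,2,1,1
3,0,0,2
1,2,1,0
k=1  1,3,0,2
3,2,1,2
3,0,0,2
1,2,1,0
k=2  1,3,0,2
3,2,1,3
3,0,0,2
1,2,1,0
k=3  1,3,0,3
3,2,2,0
3,0,0,3
1,2,1,0
k=4  1,3,0,3
3,2,2,1
3,0,0,3
1,2,1,0
k=5  1,3,0,3
3,2,2,2
3,0,0,3
1,2,1,0
k=6  1,3,0,3
3,2,2,3
3,0,0,3
1,2,1,0
k=7  1,3,1,0
3,2,3,2
3,0,1,0
1,2,1,1
k=8  1,3,1,0
3,2,3,3
3,0,1,0
1,2,1,1
k=9  1,3,2,1
3,3,0,1
3,0,2,1
1,2,1,1
k=10  1,3,2,1
3,3,0,2
3,0,2,1
1,2,1,1
k=11  1,3,2,1
3,3,0,3
3,0,2,1
1,2,1,1
k=12  1,3,2,2
3,3,1,0
3,0,2,2
1,2,1,1
k=13  1,3,2,2
3,3,1,1
3,0,2,2
1,2,1,1
k=14  1,3,2,2
3,3,1,2
3,0,2,2
1,2,1,1
k=15  1,3,2,2
3,3,1,3
3,0,2,2
1,2,1,1
k=16  1,3,2,3
3,3,2,0
3,0,2,3
1,2,1,1
k=17  1,3,2,3
3,3,2,1
3,0,2,3
1,2,1,1
k=18  1,3,2,3
3,3,2,2
3,0,2,3
1,2,1,1
k=19  1,3,2,3
3,3,2,3
3,0,2,3
1,2,1,1

3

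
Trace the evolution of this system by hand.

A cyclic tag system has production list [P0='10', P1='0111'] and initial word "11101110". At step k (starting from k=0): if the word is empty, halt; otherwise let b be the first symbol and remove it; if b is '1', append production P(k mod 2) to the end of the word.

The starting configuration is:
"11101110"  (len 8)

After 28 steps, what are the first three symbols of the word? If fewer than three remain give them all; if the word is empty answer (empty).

111

[0] "11101110"  (len 8)
[1] "110111010"  (len 9)
[2] "101110100111"  (len 12)
[3] "0111010011110"  (len 13)
[4] "111010011110"  (len 12)
[5] "1101001111010"  (len 13)
[6] "1010011110100111"  (len 16)
[7] "01001111010011110"  (len 17)
[8] "1001111010011110"  (len 16)
[9] "00111101001111010"  (len 17)
[10] "0111101001111010"  (len 16)
[11] "111101001111010"  (len 15)
[12] "111010011110100111"  (len 18)
[13] "1101001111010011110"  (len 19)
[14] "1010011110100111100111"  (len 22)
[15] "01001111010011110011110"  (len 23)
[16] "1001111010011110011110"  (len 22)
[17] "00111101001111001111010"  (len 23)
[18] "0111101001111001111010"  (len 22)
[19] "111101001111001111010"  (len 21)
[20] "111010011110011110100111"  (len 24)
[21] "1101001111001111010011110"  (len 25)
[22] "1010011110011110100111100111"  (len 28)
[23] "01001111001111010011110011110"  (len 29)
[24] "1001111001111010011110011110"  (len 28)
[25] "00111100111101001111001111010"  (len 29)
[26] "0111100111101001111001111010"  (len 28)
[27] "111100111101001111001111010"  (len 27)
[28] "111001111010011110011110100111"  (len 30)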